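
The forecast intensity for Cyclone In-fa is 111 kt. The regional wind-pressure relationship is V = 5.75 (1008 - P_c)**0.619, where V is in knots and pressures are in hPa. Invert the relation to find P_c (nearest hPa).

889 hPa

ΔP = (V / 5.75)^(1/0.619) = (111/5.75)^1.616.
111/5.75 = 19.304; 19.304^1.616 ≈ 119.40 hPa.
P_c = 1008 − 119.40 = 888.60 ≈ 889 hPa.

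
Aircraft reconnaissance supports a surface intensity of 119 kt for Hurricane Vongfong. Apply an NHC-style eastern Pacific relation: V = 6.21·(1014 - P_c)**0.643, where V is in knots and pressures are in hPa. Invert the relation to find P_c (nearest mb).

ΔP = (V / 6.21)^(1/0.643) = (119/6.21)^1.555.
119/6.21 = 19.163; 19.163^1.555 ≈ 98.74 mb.
P_c = 1014 − 98.74 = 915.26 ≈ 915 mb.

915 mb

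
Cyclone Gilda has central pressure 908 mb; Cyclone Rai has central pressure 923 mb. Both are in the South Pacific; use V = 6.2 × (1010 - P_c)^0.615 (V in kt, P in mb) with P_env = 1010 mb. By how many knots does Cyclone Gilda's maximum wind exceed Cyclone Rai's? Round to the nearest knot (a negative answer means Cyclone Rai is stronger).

Cyclone Gilda: ΔP = 102; V ≈ 6.2 × 102^0.615 ≈ 106.58 kt.
Cyclone Rai: ΔP = 87; V ≈ 6.2 × 87^0.615 ≈ 96.65 kt.
Difference ≈ 106.58 − 96.65 = 9.93 → 10 kt.

10 kt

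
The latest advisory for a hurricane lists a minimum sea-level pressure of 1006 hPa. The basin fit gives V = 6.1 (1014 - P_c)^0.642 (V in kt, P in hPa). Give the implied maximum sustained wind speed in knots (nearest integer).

ΔP = 1014 − 1006 = 8 hPa.
8^0.642 ≈ 3.800.
V ≈ 6.1 × 3.800 ≈ 23.2 kt.

23 kt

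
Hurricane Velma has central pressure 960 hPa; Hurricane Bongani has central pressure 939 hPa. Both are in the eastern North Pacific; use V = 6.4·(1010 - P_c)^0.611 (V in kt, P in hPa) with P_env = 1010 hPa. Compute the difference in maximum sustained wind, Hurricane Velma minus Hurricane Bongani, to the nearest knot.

Hurricane Velma: ΔP = 50; V ≈ 6.4 × 50^0.611 ≈ 69.86 kt.
Hurricane Bongani: ΔP = 71; V ≈ 6.4 × 71^0.611 ≈ 86.56 kt.
Difference ≈ 69.86 − 86.56 = -16.70 → -17 kt.

-17 kt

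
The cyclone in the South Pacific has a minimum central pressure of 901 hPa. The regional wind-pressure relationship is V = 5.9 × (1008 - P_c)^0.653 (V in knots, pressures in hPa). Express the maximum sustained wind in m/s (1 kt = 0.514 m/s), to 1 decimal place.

ΔP = 1008 − 901 = 107 hPa.
V ≈ 5.9 × 107^0.653 = 5.9 × 21.144 ≈ 124.750 kt.
124.750 × 0.514 ≈ 64.12 m/s → 64.1 m/s.

64.1 m/s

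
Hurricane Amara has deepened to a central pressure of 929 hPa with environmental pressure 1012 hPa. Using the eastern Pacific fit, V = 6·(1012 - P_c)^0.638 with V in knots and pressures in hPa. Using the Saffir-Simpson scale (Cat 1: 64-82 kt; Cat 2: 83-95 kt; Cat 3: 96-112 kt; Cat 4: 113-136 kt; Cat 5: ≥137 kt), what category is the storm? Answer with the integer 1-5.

3

ΔP = 1012 − 929 = 83 hPa.
V ≈ 6 × 83^0.638 = 6 × 16.76 ≈ 101 kt.
101 kt falls in the Category 3 band.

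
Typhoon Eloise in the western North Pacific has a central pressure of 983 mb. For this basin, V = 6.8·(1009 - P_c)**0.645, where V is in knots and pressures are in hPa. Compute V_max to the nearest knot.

ΔP = 1009 − 983 = 26 mb.
26^0.645 ≈ 8.178.
V ≈ 6.8 × 8.178 ≈ 55.6 kt.

56 kt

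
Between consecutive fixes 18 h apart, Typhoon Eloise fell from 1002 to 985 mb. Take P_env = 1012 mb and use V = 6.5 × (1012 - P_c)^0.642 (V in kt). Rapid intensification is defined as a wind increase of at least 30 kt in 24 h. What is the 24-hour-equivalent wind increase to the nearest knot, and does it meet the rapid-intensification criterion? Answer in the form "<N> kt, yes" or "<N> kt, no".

V₁: ΔP = 10, V ≈ 6.5 × 10^0.642 ≈ 28.50 kt.
V₂: ΔP = 27, V ≈ 6.5 × 27^0.642 ≈ 53.93 kt.
ΔV over 18 h = 25.43 kt → 24 h equivalent = 25.43 × 24/18 ≈ 33.91 kt.
34 kt ≥ 30 kt ⇒ rapid intensification.

34 kt, yes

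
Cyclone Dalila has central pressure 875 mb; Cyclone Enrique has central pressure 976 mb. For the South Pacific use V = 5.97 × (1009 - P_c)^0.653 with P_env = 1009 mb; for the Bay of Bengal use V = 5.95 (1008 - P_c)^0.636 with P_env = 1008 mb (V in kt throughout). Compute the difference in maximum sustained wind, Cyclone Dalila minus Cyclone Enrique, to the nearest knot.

Cyclone Dalila: ΔP = 134; V ≈ 5.97 × 134^0.653 ≈ 146.21 kt.
Cyclone Enrique: ΔP = 32; V ≈ 5.95 × 32^0.636 ≈ 53.93 kt.
Difference ≈ 146.21 − 53.93 = 92.28 → 92 kt.

92 kt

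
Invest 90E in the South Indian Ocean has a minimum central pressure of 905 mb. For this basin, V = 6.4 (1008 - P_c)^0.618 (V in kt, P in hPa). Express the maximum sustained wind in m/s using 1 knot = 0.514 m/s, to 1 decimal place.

ΔP = 1008 − 905 = 103 mb.
V ≈ 6.4 × 103^0.618 = 6.4 × 17.536 ≈ 112.231 kt.
112.231 × 0.514 ≈ 57.69 m/s → 57.7 m/s.

57.7 m/s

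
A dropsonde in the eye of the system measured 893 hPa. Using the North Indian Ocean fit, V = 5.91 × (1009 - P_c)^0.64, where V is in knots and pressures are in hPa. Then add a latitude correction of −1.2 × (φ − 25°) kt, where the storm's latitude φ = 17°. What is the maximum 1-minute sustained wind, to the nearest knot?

ΔP = 1009 − 893 = 116 hPa.
116^0.64 ≈ 20.953.
V ≈ 5.91 × 20.953 ≈ 123.8 kt.
Latitude correction: −1.2 × (17 − 25) = 9.6 kt.
Corrected V ≈ 133.4 kt → 133 kt.

133 kt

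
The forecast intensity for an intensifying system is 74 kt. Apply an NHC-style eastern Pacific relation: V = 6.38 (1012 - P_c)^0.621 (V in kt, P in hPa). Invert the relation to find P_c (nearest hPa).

ΔP = (V / 6.38)^(1/0.621) = (74/6.38)^1.610.
74/6.38 = 11.599; 11.599^1.610 ≈ 51.76 hPa.
P_c = 1012 − 51.76 = 960.24 ≈ 960 hPa.

960 hPa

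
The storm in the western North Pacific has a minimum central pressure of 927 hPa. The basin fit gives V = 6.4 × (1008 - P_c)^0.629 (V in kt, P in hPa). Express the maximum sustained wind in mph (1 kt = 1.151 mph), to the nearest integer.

ΔP = 1008 − 927 = 81 hPa.
V ≈ 6.4 × 81^0.629 = 6.4 × 15.865 ≈ 101.535 kt.
101.535 × 1.151 ≈ 116.87 mph → 117 mph.

117 mph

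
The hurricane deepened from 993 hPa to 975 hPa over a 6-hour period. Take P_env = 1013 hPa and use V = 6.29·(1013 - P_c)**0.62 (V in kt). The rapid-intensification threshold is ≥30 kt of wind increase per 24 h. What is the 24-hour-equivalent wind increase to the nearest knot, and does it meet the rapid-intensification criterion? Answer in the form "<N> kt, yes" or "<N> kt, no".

V₁: ΔP = 20, V ≈ 6.29 × 20^0.62 ≈ 40.30 kt.
V₂: ΔP = 38, V ≈ 6.29 × 38^0.62 ≈ 60.00 kt.
ΔV over 6 h = 19.70 kt → 24 h equivalent = 19.70 × 24/6 ≈ 78.80 kt.
79 kt ≥ 30 kt ⇒ rapid intensification.

79 kt, yes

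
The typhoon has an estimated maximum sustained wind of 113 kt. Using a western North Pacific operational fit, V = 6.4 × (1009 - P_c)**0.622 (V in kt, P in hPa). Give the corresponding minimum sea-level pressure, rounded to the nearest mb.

ΔP = (V / 6.4)^(1/0.622) = (113/6.4)^1.608.
113/6.4 = 17.656; 17.656^1.608 ≈ 101.08 mb.
P_c = 1009 − 101.08 = 907.92 ≈ 908 mb.

908 mb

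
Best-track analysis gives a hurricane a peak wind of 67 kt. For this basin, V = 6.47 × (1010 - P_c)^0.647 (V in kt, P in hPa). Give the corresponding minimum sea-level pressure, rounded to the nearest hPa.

973 hPa

ΔP = (V / 6.47)^(1/0.647) = (67/6.47)^1.546.
67/6.47 = 10.355; 10.355^1.546 ≈ 37.07 hPa.
P_c = 1010 − 37.07 = 972.93 ≈ 973 hPa.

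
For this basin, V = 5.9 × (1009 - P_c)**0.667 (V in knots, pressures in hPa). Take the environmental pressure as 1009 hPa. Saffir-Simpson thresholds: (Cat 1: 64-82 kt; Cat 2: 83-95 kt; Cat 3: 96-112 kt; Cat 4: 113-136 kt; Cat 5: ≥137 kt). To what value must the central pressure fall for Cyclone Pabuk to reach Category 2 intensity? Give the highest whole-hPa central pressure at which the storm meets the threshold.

956 hPa

Category 2 begins at V = 83 kt.
Required ΔP = (83/5.9)^(1/0.667) = 14.068^1.499 ≈ 52.66 hPa.
P_c ≤ 1009 − 52.66 = 956.34, so the highest integer P_c is 956 hPa.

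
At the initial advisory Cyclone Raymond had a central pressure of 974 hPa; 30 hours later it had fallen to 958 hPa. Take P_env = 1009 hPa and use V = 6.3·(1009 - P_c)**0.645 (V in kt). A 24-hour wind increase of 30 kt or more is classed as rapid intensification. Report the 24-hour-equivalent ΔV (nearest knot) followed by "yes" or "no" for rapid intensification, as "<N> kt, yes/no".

V₁: ΔP = 35, V ≈ 6.3 × 35^0.645 ≈ 62.41 kt.
V₂: ΔP = 51, V ≈ 6.3 × 51^0.645 ≈ 79.57 kt.
ΔV over 30 h = 17.16 kt → 24 h equivalent = 17.16 × 24/30 ≈ 13.73 kt.
14 kt < 30 kt ⇒ not rapid intensification.

14 kt, no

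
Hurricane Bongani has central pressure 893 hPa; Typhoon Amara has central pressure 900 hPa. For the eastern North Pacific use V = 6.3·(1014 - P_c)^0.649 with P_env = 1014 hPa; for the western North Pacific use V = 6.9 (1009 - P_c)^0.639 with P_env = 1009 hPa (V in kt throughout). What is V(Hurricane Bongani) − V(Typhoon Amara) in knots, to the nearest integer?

3 kt

Hurricane Bongani: ΔP = 121; V ≈ 6.3 × 121^0.649 ≈ 141.60 kt.
Typhoon Amara: ΔP = 109; V ≈ 6.9 × 109^0.639 ≈ 138.28 kt.
Difference ≈ 141.60 − 138.28 = 3.32 → 3 kt.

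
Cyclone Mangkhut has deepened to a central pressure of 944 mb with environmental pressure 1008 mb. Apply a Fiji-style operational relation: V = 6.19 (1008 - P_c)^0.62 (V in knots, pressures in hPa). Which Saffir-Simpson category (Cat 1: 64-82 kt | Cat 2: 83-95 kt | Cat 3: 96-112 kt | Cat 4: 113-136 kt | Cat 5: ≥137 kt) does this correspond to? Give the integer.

1

ΔP = 1008 − 944 = 64 mb.
V ≈ 6.19 × 64^0.62 = 6.19 × 13.18 ≈ 82 kt.
82 kt falls in the Category 1 band.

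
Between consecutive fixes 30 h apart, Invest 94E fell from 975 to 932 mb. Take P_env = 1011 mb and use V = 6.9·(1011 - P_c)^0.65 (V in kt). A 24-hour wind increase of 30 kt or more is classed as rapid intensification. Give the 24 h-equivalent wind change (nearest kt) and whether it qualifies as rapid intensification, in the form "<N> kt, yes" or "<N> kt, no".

38 kt, yes

V₁: ΔP = 36, V ≈ 6.9 × 36^0.65 ≈ 70.87 kt.
V₂: ΔP = 79, V ≈ 6.9 × 79^0.65 ≈ 118.12 kt.
ΔV over 30 h = 47.25 kt → 24 h equivalent = 47.25 × 24/30 ≈ 37.80 kt.
38 kt ≥ 30 kt ⇒ rapid intensification.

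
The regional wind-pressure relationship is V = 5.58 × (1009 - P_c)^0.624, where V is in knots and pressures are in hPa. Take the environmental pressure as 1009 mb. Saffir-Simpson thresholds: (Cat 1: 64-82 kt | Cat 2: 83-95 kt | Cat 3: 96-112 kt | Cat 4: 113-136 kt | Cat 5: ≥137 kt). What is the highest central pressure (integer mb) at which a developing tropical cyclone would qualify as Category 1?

959 mb

Category 1 begins at V = 64 kt.
Required ΔP = (64/5.58)^(1/0.624) = 11.470^1.603 ≈ 49.89 mb.
P_c ≤ 1009 − 49.89 = 959.11, so the highest integer P_c is 959 mb.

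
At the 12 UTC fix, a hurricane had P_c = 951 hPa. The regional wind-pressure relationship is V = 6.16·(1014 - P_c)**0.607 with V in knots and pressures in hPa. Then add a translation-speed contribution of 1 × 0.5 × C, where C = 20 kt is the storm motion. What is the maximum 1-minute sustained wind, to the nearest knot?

ΔP = 1014 − 951 = 63 hPa.
63^0.607 ≈ 12.365.
V ≈ 6.16 × 12.365 ≈ 76.2 kt.
Translation term: 1 × 0.5 × 20 = 10 kt.
Corrected V ≈ 86.2 kt → 86 kt.

86 kt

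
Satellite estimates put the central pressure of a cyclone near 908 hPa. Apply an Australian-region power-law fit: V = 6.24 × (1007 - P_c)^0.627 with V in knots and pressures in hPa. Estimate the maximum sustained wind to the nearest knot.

111 kt

ΔP = 1007 − 908 = 99 hPa.
99^0.627 ≈ 17.835.
V ≈ 6.24 × 17.835 ≈ 111.3 kt.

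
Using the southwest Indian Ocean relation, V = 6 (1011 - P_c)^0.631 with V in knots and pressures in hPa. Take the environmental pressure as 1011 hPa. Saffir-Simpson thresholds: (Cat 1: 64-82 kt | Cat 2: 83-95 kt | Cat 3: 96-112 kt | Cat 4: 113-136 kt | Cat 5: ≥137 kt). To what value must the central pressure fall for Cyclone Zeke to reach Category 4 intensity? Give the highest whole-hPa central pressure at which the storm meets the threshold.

Category 4 begins at V = 113 kt.
Required ΔP = (113/6)^(1/0.631) = 18.833^1.585 ≈ 104.83 hPa.
P_c ≤ 1011 − 104.83 = 906.17, so the highest integer P_c is 906 hPa.

906 hPa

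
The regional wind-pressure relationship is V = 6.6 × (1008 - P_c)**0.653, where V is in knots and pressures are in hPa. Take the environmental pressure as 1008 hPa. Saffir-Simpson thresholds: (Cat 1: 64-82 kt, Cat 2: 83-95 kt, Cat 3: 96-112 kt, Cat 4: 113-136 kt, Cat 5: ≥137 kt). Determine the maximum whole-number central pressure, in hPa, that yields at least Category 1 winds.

Category 1 begins at V = 64 kt.
Required ΔP = (64/6.6)^(1/0.653) = 9.697^1.531 ≈ 32.43 hPa.
P_c ≤ 1008 − 32.43 = 975.57, so the highest integer P_c is 975 hPa.

975 hPa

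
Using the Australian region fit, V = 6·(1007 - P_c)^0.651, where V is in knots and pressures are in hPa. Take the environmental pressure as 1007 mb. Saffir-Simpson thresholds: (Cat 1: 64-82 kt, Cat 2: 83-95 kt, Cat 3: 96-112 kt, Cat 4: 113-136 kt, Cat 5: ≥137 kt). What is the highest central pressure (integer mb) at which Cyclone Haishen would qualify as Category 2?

Category 2 begins at V = 83 kt.
Required ΔP = (83/6)^(1/0.651) = 13.833^1.536 ≈ 56.57 mb.
P_c ≤ 1007 − 56.57 = 950.43, so the highest integer P_c is 950 mb.

950 mb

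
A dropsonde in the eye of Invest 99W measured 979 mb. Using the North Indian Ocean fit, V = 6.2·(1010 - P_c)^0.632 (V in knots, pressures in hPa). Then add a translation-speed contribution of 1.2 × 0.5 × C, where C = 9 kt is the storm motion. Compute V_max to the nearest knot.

60 kt

ΔP = 1010 − 979 = 31 mb.
31^0.632 ≈ 8.761.
V ≈ 6.2 × 8.761 ≈ 54.3 kt.
Translation term: 1.2 × 0.5 × 9 = 5.4 kt.
Corrected V ≈ 59.7 kt → 60 kt.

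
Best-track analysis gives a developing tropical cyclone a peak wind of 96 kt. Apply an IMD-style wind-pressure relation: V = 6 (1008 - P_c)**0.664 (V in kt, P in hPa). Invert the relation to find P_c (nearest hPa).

943 hPa

ΔP = (V / 6)^(1/0.664) = (96/6)^1.506.
96/6 = 16.000; 16.000^1.506 ≈ 65.08 hPa.
P_c = 1008 − 65.08 = 942.92 ≈ 943 hPa.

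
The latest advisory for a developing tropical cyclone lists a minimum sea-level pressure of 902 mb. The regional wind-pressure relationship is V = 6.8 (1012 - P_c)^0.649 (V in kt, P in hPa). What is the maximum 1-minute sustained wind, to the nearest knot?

144 kt

ΔP = 1012 − 902 = 110 mb.
110^0.649 ≈ 21.128.
V ≈ 6.8 × 21.128 ≈ 143.7 kt.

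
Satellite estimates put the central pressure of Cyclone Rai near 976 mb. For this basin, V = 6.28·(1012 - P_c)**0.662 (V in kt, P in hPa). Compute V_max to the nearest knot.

67 kt

ΔP = 1012 − 976 = 36 mb.
36^0.662 ≈ 10.722.
V ≈ 6.28 × 10.722 ≈ 67.3 kt.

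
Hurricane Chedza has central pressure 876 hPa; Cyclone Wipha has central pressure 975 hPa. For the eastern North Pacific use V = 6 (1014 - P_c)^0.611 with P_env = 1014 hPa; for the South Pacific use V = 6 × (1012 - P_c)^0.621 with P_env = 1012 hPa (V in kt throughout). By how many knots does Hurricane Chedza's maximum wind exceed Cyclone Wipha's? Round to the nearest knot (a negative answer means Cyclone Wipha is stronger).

65 kt

Hurricane Chedza: ΔP = 138; V ≈ 6 × 138^0.611 ≈ 121.79 kt.
Cyclone Wipha: ΔP = 37; V ≈ 6 × 37^0.621 ≈ 56.49 kt.
Difference ≈ 121.79 − 56.49 = 65.30 → 65 kt.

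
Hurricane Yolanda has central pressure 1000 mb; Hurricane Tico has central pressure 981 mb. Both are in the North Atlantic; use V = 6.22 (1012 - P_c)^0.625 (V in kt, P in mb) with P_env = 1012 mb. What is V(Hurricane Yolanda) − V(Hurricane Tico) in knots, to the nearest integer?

-24 kt

Hurricane Yolanda: ΔP = 12; V ≈ 6.22 × 12^0.625 ≈ 29.40 kt.
Hurricane Tico: ΔP = 31; V ≈ 6.22 × 31^0.625 ≈ 53.20 kt.
Difference ≈ 29.40 − 53.20 = -23.80 → -24 kt.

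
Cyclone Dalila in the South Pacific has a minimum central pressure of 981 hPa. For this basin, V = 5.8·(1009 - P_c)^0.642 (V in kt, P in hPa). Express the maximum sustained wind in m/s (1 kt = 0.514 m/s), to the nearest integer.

ΔP = 1009 − 981 = 28 hPa.
V ≈ 5.8 × 28^0.642 = 5.8 × 8.493 ≈ 49.261 kt.
49.261 × 0.514 ≈ 25.32 m/s → 25 m/s.

25 m/s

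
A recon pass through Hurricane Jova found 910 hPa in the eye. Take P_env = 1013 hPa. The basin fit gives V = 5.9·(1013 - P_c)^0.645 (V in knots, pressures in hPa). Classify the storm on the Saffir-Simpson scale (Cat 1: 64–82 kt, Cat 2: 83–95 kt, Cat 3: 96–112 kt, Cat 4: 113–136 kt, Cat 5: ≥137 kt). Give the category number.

ΔP = 1013 − 910 = 103 hPa.
V ≈ 5.9 × 103^0.645 = 5.9 × 19.87 ≈ 117 kt.
117 kt falls in the Category 4 band.

4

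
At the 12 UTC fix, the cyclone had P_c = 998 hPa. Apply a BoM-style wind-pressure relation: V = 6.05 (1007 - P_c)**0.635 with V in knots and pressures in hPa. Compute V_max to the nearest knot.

24 kt

ΔP = 1007 − 998 = 9 hPa.
9^0.635 ≈ 4.036.
V ≈ 6.05 × 4.036 ≈ 24.4 kt.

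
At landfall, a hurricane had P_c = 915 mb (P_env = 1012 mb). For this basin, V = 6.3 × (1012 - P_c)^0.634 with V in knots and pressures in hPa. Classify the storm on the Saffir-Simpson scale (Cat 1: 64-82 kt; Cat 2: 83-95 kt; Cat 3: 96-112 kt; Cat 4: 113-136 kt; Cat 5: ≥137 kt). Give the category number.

4

ΔP = 1012 − 915 = 97 mb.
V ≈ 6.3 × 97^0.634 = 6.3 × 18.18 ≈ 115 kt.
115 kt falls in the Category 4 band.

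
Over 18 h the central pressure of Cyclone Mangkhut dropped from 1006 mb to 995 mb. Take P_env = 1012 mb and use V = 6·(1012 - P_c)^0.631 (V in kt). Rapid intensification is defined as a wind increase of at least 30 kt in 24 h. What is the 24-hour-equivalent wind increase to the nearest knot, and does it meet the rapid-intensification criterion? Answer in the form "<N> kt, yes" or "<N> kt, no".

23 kt, no

V₁: ΔP = 6, V ≈ 6 × 6^0.631 ≈ 18.59 kt.
V₂: ΔP = 17, V ≈ 6 × 17^0.631 ≈ 35.86 kt.
ΔV over 18 h = 17.27 kt → 24 h equivalent = 17.27 × 24/18 ≈ 23.03 kt.
23 kt < 30 kt ⇒ not rapid intensification.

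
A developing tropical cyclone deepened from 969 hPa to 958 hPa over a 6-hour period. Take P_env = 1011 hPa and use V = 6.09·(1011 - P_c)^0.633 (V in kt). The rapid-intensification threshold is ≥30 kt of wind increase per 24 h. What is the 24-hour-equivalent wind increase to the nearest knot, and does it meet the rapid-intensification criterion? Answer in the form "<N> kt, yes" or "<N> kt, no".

41 kt, yes

V₁: ΔP = 42, V ≈ 6.09 × 42^0.633 ≈ 64.88 kt.
V₂: ΔP = 53, V ≈ 6.09 × 53^0.633 ≈ 75.18 kt.
ΔV over 6 h = 10.30 kt → 24 h equivalent = 10.30 × 24/6 ≈ 41.20 kt.
41 kt ≥ 30 kt ⇒ rapid intensification.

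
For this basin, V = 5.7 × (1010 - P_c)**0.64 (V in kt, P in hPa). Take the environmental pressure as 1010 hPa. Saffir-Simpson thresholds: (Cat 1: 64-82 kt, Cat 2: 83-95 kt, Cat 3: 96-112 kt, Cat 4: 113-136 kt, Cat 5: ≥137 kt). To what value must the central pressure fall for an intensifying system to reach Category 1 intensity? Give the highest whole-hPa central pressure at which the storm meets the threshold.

966 hPa

Category 1 begins at V = 64 kt.
Required ΔP = (64/5.7)^(1/0.64) = 11.228^1.562 ≈ 43.76 hPa.
P_c ≤ 1010 − 43.76 = 966.24, so the highest integer P_c is 966 hPa.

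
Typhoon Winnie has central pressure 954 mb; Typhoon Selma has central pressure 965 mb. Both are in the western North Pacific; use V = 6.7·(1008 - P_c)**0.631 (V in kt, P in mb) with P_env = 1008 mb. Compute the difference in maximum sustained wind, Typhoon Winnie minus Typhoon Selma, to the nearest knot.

Typhoon Winnie: ΔP = 54; V ≈ 6.7 × 54^0.631 ≈ 83.03 kt.
Typhoon Selma: ΔP = 43; V ≈ 6.7 × 43^0.631 ≈ 71.91 kt.
Difference ≈ 83.03 − 71.91 = 11.12 → 11 kt.

11 kt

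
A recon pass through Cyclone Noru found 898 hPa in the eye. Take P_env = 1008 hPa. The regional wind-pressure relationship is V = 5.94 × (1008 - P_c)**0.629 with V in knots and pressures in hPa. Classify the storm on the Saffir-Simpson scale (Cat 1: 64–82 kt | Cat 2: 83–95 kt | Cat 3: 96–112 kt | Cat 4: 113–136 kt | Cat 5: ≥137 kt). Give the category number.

ΔP = 1008 − 898 = 110 hPa.
V ≈ 5.94 × 110^0.629 = 5.94 × 19.23 ≈ 114 kt.
114 kt falls in the Category 4 band.

4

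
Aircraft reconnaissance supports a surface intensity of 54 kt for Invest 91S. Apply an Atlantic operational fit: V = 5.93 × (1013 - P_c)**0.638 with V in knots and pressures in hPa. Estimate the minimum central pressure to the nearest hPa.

ΔP = (V / 5.93)^(1/0.638) = (54/5.93)^1.567.
54/5.93 = 9.106; 9.106^1.567 ≈ 31.89 hPa.
P_c = 1013 − 31.89 = 981.11 ≈ 981 hPa.

981 hPa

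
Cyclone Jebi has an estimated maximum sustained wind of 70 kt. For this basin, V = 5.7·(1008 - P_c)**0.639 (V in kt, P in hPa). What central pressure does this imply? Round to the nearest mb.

957 mb

ΔP = (V / 5.7)^(1/0.639) = (70/5.7)^1.565.
70/5.7 = 12.281; 12.281^1.565 ≈ 50.65 mb.
P_c = 1008 − 50.65 = 957.35 ≈ 957 mb.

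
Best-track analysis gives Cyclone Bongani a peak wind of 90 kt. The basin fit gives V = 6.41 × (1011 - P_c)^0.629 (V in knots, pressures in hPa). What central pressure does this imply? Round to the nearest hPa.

ΔP = (V / 6.41)^(1/0.629) = (90/6.41)^1.590.
90/6.41 = 14.041; 14.041^1.590 ≈ 66.70 hPa.
P_c = 1011 − 66.70 = 944.30 ≈ 944 hPa.

944 hPa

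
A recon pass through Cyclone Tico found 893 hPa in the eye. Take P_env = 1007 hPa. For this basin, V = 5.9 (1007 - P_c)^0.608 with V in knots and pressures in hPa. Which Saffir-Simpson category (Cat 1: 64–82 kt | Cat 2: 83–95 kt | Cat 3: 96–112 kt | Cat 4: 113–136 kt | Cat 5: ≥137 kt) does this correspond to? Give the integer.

ΔP = 1007 − 893 = 114 hPa.
V ≈ 5.9 × 114^0.608 = 5.9 × 17.81 ≈ 105 kt.
105 kt falls in the Category 3 band.

3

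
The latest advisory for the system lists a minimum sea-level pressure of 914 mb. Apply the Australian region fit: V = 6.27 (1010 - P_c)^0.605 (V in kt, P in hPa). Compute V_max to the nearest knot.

99 kt

ΔP = 1010 − 914 = 96 mb.
96^0.605 ≈ 15.822.
V ≈ 6.27 × 15.822 ≈ 99.2 kt.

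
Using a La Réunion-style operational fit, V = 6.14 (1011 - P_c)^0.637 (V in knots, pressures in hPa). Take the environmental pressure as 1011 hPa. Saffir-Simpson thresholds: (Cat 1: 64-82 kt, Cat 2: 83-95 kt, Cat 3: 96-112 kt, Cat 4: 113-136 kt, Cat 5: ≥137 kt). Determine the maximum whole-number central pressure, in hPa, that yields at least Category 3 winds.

Category 3 begins at V = 96 kt.
Required ΔP = (96/6.14)^(1/0.637) = 15.635^1.570 ≈ 74.92 hPa.
P_c ≤ 1011 − 74.92 = 936.08, so the highest integer P_c is 936 hPa.

936 hPa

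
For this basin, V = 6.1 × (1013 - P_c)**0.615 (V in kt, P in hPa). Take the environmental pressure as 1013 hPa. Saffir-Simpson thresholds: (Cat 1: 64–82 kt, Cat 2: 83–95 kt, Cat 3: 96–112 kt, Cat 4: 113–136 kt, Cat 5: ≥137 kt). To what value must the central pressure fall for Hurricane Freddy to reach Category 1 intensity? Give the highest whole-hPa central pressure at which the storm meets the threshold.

Category 1 begins at V = 64 kt.
Required ΔP = (64/6.1)^(1/0.615) = 10.492^1.626 ≈ 45.70 hPa.
P_c ≤ 1013 − 45.70 = 967.30, so the highest integer P_c is 967 hPa.

967 hPa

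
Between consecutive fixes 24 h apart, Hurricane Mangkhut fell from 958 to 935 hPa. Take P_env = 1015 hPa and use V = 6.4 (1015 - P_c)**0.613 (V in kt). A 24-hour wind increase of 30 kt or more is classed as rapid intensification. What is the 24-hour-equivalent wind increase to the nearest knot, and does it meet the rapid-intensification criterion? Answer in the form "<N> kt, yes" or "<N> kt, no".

18 kt, no

V₁: ΔP = 57, V ≈ 6.4 × 57^0.613 ≈ 76.30 kt.
V₂: ΔP = 80, V ≈ 6.4 × 80^0.613 ≈ 93.92 kt.
ΔV over 24 h = 17.62 kt → 24 h equivalent = 17.62 × 24/24 ≈ 17.62 kt.
18 kt < 30 kt ⇒ not rapid intensification.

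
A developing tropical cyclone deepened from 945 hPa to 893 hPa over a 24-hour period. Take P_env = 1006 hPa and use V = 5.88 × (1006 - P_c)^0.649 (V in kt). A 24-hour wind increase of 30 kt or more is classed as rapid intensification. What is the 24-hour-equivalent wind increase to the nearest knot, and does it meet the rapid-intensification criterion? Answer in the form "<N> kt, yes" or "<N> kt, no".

42 kt, yes

V₁: ΔP = 61, V ≈ 5.88 × 61^0.649 ≈ 84.73 kt.
V₂: ΔP = 113, V ≈ 5.88 × 113^0.649 ≈ 126.42 kt.
ΔV over 24 h = 41.69 kt → 24 h equivalent = 41.69 × 24/24 ≈ 41.69 kt.
42 kt ≥ 30 kt ⇒ rapid intensification.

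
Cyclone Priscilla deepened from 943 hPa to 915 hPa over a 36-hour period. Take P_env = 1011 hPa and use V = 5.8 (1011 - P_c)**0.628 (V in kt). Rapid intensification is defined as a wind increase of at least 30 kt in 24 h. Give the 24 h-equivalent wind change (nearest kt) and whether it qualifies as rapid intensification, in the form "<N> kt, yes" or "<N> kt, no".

V₁: ΔP = 68, V ≈ 5.8 × 68^0.628 ≈ 82.08 kt.
V₂: ΔP = 96, V ≈ 5.8 × 96^0.628 ≈ 101.93 kt.
ΔV over 36 h = 19.85 kt → 24 h equivalent = 19.85 × 24/36 ≈ 13.23 kt.
13 kt < 30 kt ⇒ not rapid intensification.

13 kt, no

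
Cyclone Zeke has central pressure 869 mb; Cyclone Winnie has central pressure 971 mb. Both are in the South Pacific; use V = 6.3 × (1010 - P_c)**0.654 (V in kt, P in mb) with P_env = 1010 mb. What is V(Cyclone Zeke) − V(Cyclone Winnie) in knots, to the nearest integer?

Cyclone Zeke: ΔP = 141; V ≈ 6.3 × 141^0.654 ≈ 160.30 kt.
Cyclone Winnie: ΔP = 39; V ≈ 6.3 × 39^0.654 ≈ 69.17 kt.
Difference ≈ 160.30 − 69.17 = 91.13 → 91 kt.

91 kt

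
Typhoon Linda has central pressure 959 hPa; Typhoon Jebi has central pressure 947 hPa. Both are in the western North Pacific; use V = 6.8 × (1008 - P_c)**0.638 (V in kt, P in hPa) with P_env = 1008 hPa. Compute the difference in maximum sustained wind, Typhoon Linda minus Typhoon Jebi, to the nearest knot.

-12 kt

Typhoon Linda: ΔP = 49; V ≈ 6.8 × 49^0.638 ≈ 81.44 kt.
Typhoon Jebi: ΔP = 61; V ≈ 6.8 × 61^0.638 ≈ 93.66 kt.
Difference ≈ 81.44 − 93.66 = -12.22 → -12 kt.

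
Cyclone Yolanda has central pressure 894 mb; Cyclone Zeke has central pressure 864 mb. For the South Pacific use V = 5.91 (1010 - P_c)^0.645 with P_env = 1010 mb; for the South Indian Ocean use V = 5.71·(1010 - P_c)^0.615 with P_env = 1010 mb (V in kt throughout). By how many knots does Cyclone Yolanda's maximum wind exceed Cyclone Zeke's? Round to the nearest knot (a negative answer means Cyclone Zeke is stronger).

4 kt

Cyclone Yolanda: ΔP = 116; V ≈ 5.91 × 116^0.645 ≈ 126.81 kt.
Cyclone Zeke: ΔP = 146; V ≈ 5.71 × 146^0.615 ≈ 122.38 kt.
Difference ≈ 126.81 − 122.38 = 4.43 → 4 kt.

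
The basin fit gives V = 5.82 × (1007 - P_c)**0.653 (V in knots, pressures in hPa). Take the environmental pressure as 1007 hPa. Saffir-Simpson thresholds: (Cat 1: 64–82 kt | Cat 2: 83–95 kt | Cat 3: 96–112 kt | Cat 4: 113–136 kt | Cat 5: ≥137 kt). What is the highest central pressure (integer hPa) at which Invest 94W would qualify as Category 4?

913 hPa

Category 4 begins at V = 113 kt.
Required ΔP = (113/5.82)^(1/0.653) = 19.416^1.531 ≈ 93.90 hPa.
P_c ≤ 1007 − 93.90 = 913.10, so the highest integer P_c is 913 hPa.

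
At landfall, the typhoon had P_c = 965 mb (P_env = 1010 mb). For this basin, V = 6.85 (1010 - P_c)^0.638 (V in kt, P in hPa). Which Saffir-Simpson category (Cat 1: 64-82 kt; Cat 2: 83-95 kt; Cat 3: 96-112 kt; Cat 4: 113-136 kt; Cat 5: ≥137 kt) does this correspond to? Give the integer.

ΔP = 1010 − 965 = 45 mb.
V ≈ 6.85 × 45^0.638 = 6.85 × 11.34 ≈ 78 kt.
78 kt falls in the Category 1 band.

1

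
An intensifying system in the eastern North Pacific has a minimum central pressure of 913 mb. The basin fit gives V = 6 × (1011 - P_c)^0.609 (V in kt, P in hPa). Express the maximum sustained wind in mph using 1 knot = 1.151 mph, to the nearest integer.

113 mph

ΔP = 1011 − 913 = 98 mb.
V ≈ 6 × 98^0.609 = 6 × 16.318 ≈ 97.906 kt.
97.906 × 1.151 ≈ 112.69 mph → 113 mph.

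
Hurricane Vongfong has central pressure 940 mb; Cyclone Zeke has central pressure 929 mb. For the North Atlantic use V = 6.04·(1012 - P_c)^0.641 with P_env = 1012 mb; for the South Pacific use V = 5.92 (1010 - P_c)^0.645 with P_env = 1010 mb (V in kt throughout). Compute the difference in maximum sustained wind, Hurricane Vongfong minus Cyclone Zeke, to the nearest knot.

Hurricane Vongfong: ΔP = 72; V ≈ 6.04 × 72^0.641 ≈ 93.67 kt.
Cyclone Zeke: ΔP = 81; V ≈ 5.92 × 81^0.645 ≈ 100.76 kt.
Difference ≈ 93.67 − 100.76 = -7.09 → -7 kt.

-7 kt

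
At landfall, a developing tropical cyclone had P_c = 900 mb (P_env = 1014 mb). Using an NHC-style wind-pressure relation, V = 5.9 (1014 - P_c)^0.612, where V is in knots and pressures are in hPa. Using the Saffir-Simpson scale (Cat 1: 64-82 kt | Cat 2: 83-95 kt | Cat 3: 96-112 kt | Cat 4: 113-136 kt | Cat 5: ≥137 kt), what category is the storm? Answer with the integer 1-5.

3

ΔP = 1014 − 900 = 114 mb.
V ≈ 5.9 × 114^0.612 = 5.9 × 18.15 ≈ 107 kt.
107 kt falls in the Category 3 band.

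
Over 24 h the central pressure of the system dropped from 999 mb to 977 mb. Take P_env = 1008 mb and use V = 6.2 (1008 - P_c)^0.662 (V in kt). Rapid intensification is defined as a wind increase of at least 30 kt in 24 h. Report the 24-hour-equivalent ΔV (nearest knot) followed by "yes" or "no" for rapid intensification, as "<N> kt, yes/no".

V₁: ΔP = 9, V ≈ 6.2 × 9^0.662 ≈ 26.55 kt.
V₂: ΔP = 31, V ≈ 6.2 × 31^0.662 ≈ 60.21 kt.
ΔV over 24 h = 33.66 kt → 24 h equivalent = 33.66 × 24/24 ≈ 33.66 kt.
34 kt ≥ 30 kt ⇒ rapid intensification.

34 kt, yes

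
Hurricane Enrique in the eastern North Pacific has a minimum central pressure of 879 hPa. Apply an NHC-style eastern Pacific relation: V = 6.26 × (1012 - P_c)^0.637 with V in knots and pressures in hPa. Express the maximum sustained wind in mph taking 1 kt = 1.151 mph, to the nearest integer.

ΔP = 1012 − 879 = 133 hPa.
V ≈ 6.26 × 133^0.637 = 6.26 × 22.537 ≈ 141.081 kt.
141.081 × 1.151 ≈ 162.38 mph → 162 mph.

162 mph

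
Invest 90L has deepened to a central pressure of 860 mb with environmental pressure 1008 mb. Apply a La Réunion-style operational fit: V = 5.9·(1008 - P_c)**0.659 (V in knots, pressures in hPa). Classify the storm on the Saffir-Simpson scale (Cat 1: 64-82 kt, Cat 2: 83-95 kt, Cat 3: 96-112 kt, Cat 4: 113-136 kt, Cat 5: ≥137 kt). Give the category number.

5

ΔP = 1008 − 860 = 148 mb.
V ≈ 5.9 × 148^0.659 = 5.9 × 26.93 ≈ 159 kt.
159 kt falls in the Category 5 band.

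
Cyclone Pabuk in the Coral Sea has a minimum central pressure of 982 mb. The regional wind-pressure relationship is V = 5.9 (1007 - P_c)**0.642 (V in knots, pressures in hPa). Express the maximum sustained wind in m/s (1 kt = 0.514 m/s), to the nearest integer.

24 m/s

ΔP = 1007 − 982 = 25 mb.
V ≈ 5.9 × 25^0.642 = 5.9 × 7.897 ≈ 46.594 kt.
46.594 × 0.514 ≈ 23.95 m/s → 24 m/s.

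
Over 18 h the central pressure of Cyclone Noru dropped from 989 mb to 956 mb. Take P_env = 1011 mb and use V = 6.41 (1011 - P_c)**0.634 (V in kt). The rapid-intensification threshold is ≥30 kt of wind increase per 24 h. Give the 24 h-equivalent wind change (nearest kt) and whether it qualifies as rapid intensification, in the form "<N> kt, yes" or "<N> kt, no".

V₁: ΔP = 22, V ≈ 6.41 × 22^0.634 ≈ 45.49 kt.
V₂: ΔP = 55, V ≈ 6.41 × 55^0.634 ≈ 81.33 kt.
ΔV over 18 h = 35.84 kt → 24 h equivalent = 35.84 × 24/18 ≈ 47.79 kt.
48 kt ≥ 30 kt ⇒ rapid intensification.

48 kt, yes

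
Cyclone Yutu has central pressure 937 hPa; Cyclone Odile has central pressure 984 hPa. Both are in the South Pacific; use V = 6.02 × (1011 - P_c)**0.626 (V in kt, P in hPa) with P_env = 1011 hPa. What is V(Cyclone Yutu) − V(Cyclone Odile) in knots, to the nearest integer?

42 kt

Cyclone Yutu: ΔP = 74; V ≈ 6.02 × 74^0.626 ≈ 89.07 kt.
Cyclone Odile: ΔP = 27; V ≈ 6.02 × 27^0.626 ≈ 47.38 kt.
Difference ≈ 89.07 − 47.38 = 41.69 → 42 kt.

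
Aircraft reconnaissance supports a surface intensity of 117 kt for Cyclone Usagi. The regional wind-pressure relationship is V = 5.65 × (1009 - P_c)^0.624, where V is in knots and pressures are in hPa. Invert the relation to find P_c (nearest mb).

880 mb

ΔP = (V / 5.65)^(1/0.624) = (117/5.65)^1.603.
117/5.65 = 20.708; 20.708^1.603 ≈ 128.59 mb.
P_c = 1009 − 128.59 = 880.41 ≈ 880 mb.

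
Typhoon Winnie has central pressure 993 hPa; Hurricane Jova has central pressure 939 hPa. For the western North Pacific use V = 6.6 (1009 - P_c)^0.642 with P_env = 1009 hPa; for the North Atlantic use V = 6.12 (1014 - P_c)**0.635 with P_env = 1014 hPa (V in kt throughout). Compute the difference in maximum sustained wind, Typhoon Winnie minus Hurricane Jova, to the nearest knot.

-56 kt

Typhoon Winnie: ΔP = 16; V ≈ 6.6 × 16^0.642 ≈ 39.14 kt.
Hurricane Jova: ΔP = 75; V ≈ 6.12 × 75^0.635 ≈ 94.93 kt.
Difference ≈ 39.14 − 94.93 = -55.79 → -56 kt.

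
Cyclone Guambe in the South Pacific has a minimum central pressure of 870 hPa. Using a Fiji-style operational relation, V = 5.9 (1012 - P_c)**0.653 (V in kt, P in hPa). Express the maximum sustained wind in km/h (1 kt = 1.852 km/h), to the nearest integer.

ΔP = 1012 − 870 = 142 hPa.
V ≈ 5.9 × 142^0.653 = 5.9 × 25.436 ≈ 150.071 kt.
150.071 × 1.852 ≈ 277.93 km/h → 278 km/h.

278 km/h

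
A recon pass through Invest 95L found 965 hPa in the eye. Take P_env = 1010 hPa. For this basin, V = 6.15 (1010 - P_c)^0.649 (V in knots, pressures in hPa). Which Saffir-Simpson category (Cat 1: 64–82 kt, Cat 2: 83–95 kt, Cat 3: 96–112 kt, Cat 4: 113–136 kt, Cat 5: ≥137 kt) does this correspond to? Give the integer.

ΔP = 1010 − 965 = 45 hPa.
V ≈ 6.15 × 45^0.649 = 6.15 × 11.83 ≈ 73 kt.
73 kt falls in the Category 1 band.

1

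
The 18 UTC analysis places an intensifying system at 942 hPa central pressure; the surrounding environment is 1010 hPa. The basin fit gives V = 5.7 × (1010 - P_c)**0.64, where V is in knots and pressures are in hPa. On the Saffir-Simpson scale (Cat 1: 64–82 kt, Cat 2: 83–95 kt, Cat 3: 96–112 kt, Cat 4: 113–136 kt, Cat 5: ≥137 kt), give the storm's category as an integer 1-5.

ΔP = 1010 − 942 = 68 hPa.
V ≈ 5.7 × 68^0.64 = 5.7 × 14.89 ≈ 85 kt.
85 kt falls in the Category 2 band.

2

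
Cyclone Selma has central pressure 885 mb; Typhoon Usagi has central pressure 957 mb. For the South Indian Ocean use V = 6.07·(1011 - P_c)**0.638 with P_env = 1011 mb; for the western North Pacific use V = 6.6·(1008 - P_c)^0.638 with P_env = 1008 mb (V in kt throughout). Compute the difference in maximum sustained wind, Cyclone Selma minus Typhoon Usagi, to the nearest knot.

52 kt

Cyclone Selma: ΔP = 126; V ≈ 6.07 × 126^0.638 ≈ 132.81 kt.
Typhoon Usagi: ΔP = 51; V ≈ 6.6 × 51^0.638 ≈ 81.09 kt.
Difference ≈ 132.81 − 81.09 = 51.72 → 52 kt.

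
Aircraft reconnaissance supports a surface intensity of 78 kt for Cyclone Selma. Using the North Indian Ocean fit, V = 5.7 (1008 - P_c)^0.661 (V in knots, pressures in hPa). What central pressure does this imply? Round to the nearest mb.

956 mb

ΔP = (V / 5.7)^(1/0.661) = (78/5.7)^1.513.
78/5.7 = 13.684; 13.684^1.513 ≈ 52.35 mb.
P_c = 1008 − 52.35 = 955.65 ≈ 956 mb.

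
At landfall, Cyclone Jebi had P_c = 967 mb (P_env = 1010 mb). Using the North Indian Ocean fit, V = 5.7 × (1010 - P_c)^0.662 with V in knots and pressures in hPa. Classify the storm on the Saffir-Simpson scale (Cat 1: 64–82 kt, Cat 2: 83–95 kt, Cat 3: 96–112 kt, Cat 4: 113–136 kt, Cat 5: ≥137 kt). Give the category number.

1

ΔP = 1010 − 967 = 43 mb.
V ≈ 5.7 × 43^0.662 = 5.7 × 12.06 ≈ 69 kt.
69 kt falls in the Category 1 band.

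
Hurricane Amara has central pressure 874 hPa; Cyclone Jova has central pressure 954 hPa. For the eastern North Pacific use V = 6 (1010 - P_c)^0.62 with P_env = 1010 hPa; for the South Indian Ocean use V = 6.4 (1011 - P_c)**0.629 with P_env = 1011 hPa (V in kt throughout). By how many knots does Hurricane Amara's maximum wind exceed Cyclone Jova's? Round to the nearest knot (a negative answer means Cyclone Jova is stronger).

Hurricane Amara: ΔP = 136; V ≈ 6 × 136^0.62 ≈ 126.17 kt.
Cyclone Jova: ΔP = 57; V ≈ 6.4 × 57^0.629 ≈ 81.40 kt.
Difference ≈ 126.17 − 81.40 = 44.77 → 45 kt.

45 kt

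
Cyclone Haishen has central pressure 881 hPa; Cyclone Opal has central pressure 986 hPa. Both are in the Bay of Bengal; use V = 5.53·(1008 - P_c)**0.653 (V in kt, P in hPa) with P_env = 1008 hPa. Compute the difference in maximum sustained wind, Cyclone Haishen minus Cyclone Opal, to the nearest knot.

89 kt

Cyclone Haishen: ΔP = 127; V ≈ 5.53 × 127^0.653 ≈ 130.77 kt.
Cyclone Opal: ΔP = 22; V ≈ 5.53 × 22^0.653 ≈ 41.62 kt.
Difference ≈ 130.77 − 41.62 = 89.15 → 89 kt.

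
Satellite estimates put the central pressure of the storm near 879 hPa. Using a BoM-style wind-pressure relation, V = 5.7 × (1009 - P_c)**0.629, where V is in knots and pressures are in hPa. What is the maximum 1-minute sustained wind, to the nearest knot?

122 kt

ΔP = 1009 − 879 = 130 hPa.
130^0.629 ≈ 21.363.
V ≈ 5.7 × 21.363 ≈ 121.8 kt.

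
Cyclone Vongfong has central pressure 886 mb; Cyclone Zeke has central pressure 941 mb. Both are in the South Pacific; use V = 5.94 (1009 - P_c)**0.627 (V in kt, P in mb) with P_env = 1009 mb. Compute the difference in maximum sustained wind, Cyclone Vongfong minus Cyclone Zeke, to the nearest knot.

Cyclone Vongfong: ΔP = 123; V ≈ 5.94 × 123^0.627 ≈ 121.38 kt.
Cyclone Zeke: ΔP = 68; V ≈ 5.94 × 68^0.627 ≈ 83.71 kt.
Difference ≈ 121.38 − 83.71 = 37.67 → 38 kt.

38 kt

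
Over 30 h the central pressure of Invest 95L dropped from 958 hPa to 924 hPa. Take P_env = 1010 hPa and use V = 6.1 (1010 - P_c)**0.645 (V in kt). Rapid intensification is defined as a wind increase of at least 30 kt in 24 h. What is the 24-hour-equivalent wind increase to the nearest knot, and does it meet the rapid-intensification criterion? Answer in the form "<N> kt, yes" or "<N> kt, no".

V₁: ΔP = 52, V ≈ 6.1 × 52^0.645 ≈ 78.01 kt.
V₂: ΔP = 86, V ≈ 6.1 × 86^0.645 ≈ 107.91 kt.
ΔV over 30 h = 29.90 kt → 24 h equivalent = 29.90 × 24/30 ≈ 23.92 kt.
24 kt < 30 kt ⇒ not rapid intensification.

24 kt, no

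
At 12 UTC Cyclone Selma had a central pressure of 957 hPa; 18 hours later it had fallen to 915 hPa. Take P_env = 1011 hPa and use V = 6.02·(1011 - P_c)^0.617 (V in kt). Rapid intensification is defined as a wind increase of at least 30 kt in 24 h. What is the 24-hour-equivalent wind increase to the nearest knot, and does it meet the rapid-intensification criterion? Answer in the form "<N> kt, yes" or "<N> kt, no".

V₁: ΔP = 54, V ≈ 6.02 × 54^0.617 ≈ 70.55 kt.
V₂: ΔP = 96, V ≈ 6.02 × 96^0.617 ≈ 100.61 kt.
ΔV over 18 h = 30.06 kt → 24 h equivalent = 30.06 × 24/18 ≈ 40.08 kt.
40 kt ≥ 30 kt ⇒ rapid intensification.

40 kt, yes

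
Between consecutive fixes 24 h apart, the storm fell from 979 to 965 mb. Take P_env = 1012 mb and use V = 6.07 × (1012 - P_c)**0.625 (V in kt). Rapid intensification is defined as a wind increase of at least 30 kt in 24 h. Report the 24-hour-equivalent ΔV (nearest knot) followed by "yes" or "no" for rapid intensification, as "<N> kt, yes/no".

V₁: ΔP = 33, V ≈ 6.07 × 33^0.625 ≈ 53.98 kt.
V₂: ΔP = 47, V ≈ 6.07 × 47^0.625 ≈ 67.34 kt.
ΔV over 24 h = 13.36 kt → 24 h equivalent = 13.36 × 24/24 ≈ 13.36 kt.
13 kt < 30 kt ⇒ not rapid intensification.

13 kt, no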